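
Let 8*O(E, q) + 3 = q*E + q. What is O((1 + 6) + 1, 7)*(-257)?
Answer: -3855/2 ≈ -1927.5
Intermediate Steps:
O(E, q) = -3/8 + q/8 + E*q/8 (O(E, q) = -3/8 + (q*E + q)/8 = -3/8 + (E*q + q)/8 = -3/8 + (q + E*q)/8 = -3/8 + (q/8 + E*q/8) = -3/8 + q/8 + E*q/8)
O((1 + 6) + 1, 7)*(-257) = (-3/8 + (⅛)*7 + (⅛)*((1 + 6) + 1)*7)*(-257) = (-3/8 + 7/8 + (⅛)*(7 + 1)*7)*(-257) = (-3/8 + 7/8 + (⅛)*8*7)*(-257) = (-3/8 + 7/8 + 7)*(-257) = (15/2)*(-257) = -3855/2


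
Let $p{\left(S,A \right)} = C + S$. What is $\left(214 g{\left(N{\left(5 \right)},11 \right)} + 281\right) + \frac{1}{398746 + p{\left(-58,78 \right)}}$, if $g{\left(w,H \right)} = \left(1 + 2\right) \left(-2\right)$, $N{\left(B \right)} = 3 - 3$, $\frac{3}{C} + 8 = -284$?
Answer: $- \frac{116766143387}{116416893} \approx -1003.0$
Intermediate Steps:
$C = - \frac{3}{292}$ ($C = \frac{3}{-8 - 284} = \frac{3}{-292} = 3 \left(- \frac{1}{292}\right) = - \frac{3}{292} \approx -0.010274$)
$N{\left(B \right)} = 0$ ($N{\left(B \right)} = 3 - 3 = 0$)
$g{\left(w,H \right)} = -6$ ($g{\left(w,H \right)} = 3 \left(-2\right) = -6$)
$p{\left(S,A \right)} = - \frac{3}{292} + S$
$\left(214 g{\left(N{\left(5 \right)},11 \right)} + 281\right) + \frac{1}{398746 + p{\left(-58,78 \right)}} = \left(214 \left(-6\right) + 281\right) + \frac{1}{398746 - \frac{16939}{292}} = \left(-1284 + 281\right) + \frac{1}{398746 - \frac{16939}{292}} = -1003 + \frac{1}{\frac{116416893}{292}} = -1003 + \frac{292}{116416893} = - \frac{116766143387}{116416893}$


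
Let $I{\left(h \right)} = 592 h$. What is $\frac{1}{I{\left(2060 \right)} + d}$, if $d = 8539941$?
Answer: $\frac{1}{9759461} \approx 1.0246 \cdot 10^{-7}$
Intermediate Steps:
$\frac{1}{I{\left(2060 \right)} + d} = \frac{1}{592 \cdot 2060 + 8539941} = \frac{1}{1219520 + 8539941} = \frac{1}{9759461}$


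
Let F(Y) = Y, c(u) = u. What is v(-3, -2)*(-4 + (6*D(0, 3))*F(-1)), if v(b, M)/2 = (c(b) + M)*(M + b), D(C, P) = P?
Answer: -1100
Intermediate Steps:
v(b, M) = 2*(M + b)² (v(b, M) = 2*((b + M)*(M + b)) = 2*((M + b)*(M + b)) = 2*(M + b)²)
v(-3, -2)*(-4 + (6*D(0, 3))*F(-1)) = (2*(-2)² + 2*(-3)² + 4*(-2)*(-3))*(-4 + (6*3)*(-1)) = (2*4 + 2*9 + 24)*(-4 + 18*(-1)) = (8 + 18 + 24)*(-4 - 18) = 50*(-22) = -1100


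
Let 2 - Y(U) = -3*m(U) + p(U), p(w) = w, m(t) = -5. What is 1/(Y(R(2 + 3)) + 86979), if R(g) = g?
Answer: 1/86961 ≈ 1.1499e-5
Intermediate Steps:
Y(U) = -13 - U (Y(U) = 2 - (-3*(-5) + U) = 2 - (15 + U) = 2 + (-15 - U) = -13 - U)
1/(Y(R(2 + 3)) + 86979) = 1/((-13 - (2 + 3)) + 86979) = 1/((-13 - 1*5) + 86979) = 1/((-13 - 5) + 86979) = 1/(-18 + 86979) = 1/86961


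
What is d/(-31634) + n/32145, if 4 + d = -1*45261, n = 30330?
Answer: 160966843/67791662 ≈ 2.3744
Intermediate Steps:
d = -45265 (d = -4 - 1*45261 = -4 - 45261 = -45265)
d/(-31634) + n/32145 = -45265/(-31634) + 30330/32145 = -45265*(-1/31634) + 30330*(1/32145) = 45265/31634 + 2022/2143 = 160966843/67791662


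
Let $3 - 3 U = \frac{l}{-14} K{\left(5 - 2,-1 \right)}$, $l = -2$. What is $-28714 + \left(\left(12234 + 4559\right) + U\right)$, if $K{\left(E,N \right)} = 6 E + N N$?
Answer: $- \frac{250339}{21} \approx -11921.0$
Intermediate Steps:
$K{\left(E,N \right)} = N^{2} + 6 E$ ($K{\left(E,N \right)} = 6 E + N^{2} = N^{2} + 6 E$)
$U = \frac{2}{21}$ ($U = 1 - \frac{\frac{1}{-14} \left(-2\right) \left(\left(-1\right)^{2} + 6 \left(5 - 2\right)\right)}{3} = 1 - \frac{\left(- \frac{1}{14}\right) \left(-2\right) \left(1 + 6 \cdot 3\right)}{3} = 1 - \frac{\frac{1}{7} \left(1 + 18\right)}{3} = 1 - \frac{\frac{1}{7} \cdot 19}{3} = 1 - \frac{19}{21} = \frac{2}{21} \approx 0.095238$)
$-28714 + \left(\left(12234 + 4559\right) + U\right) = -28714 + \left(\left(12234 + 4559\right) + \frac{2}{21}\right) = -28714 + \left(16793 + \frac{2}{21}\right) = -28714 + \frac{352655}{21} = - \frac{250339}{21}$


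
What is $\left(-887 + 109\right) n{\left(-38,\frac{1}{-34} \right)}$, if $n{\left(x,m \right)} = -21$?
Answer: $16338$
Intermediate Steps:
$\left(-887 + 109\right) n{\left(-38,\frac{1}{-34} \right)} = \left(-887 + 109\right) \left(-21\right) = \left(-778\right) \left(-21\right) = 16338$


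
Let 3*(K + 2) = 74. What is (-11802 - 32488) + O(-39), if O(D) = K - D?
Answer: -132685/3 ≈ -44228.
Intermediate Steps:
K = 68/3 (K = -2 + (1/3)*74 = -2 + 74/3 = 68/3 ≈ 22.667)
O(D) = 68/3 - D
(-11802 - 32488) + O(-39) = (-11802 - 32488) + (68/3 - 1*(-39)) = -44290 + (68/3 + 39) = -44290 + 185/3 = -132685/3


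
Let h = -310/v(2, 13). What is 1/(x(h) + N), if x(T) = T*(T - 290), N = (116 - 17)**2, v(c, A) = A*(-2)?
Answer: 169/1096044 ≈ 0.00015419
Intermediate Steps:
v(c, A) = -2*A
h = 155/13 (h = -310/((-2*13)) = -310/(-26) = -310*(-1/26) = 155/13 ≈ 11.923)
N = 9801 (N = 99**2 = 9801)
x(T) = T*(-290 + T)
1/(x(h) + N) = 1/(155*(-290 + 155/13)/13 + 9801) = 1/((155/13)*(-3615/13) + 9801) = 1/(-560325/169 + 9801) = 1/(1096044/169) = 169/1096044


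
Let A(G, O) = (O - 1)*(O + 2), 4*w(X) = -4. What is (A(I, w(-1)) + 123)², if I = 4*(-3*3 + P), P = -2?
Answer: 14641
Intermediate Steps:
w(X) = -1 (w(X) = (¼)*(-4) = -1)
I = -44 (I = 4*(-3*3 - 2) = 4*(-9 - 2) = 4*(-11) = -44)
A(G, O) = (-1 + O)*(2 + O)
(A(I, w(-1)) + 123)² = ((-2 - 1 + (-1)²) + 123)² = ((-2 - 1 + 1) + 123)² = (-2 + 123)² = 121² = 14641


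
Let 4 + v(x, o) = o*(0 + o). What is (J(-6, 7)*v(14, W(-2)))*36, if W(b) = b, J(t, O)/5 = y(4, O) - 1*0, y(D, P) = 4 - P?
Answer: 0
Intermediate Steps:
J(t, O) = 20 - 5*O (J(t, O) = 5*((4 - O) - 1*0) = 5*((4 - O) + 0) = 5*(4 - O) = 20 - 5*O)
v(x, o) = -4 + o² (v(x, o) = -4 + o*(0 + o) = -4 + o*o = -4 + o²)
(J(-6, 7)*v(14, W(-2)))*36 = ((20 - 5*7)*(-4 + (-2)²))*36 = ((20 - 35)*(-4 + 4))*36 = -15*0*36 = 0*36 = 0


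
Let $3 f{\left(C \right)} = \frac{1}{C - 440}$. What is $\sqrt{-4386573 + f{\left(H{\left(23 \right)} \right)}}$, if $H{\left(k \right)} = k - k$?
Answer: $\frac{i \sqrt{1910791199130}}{660} \approx 2094.4 i$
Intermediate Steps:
$H{\left(k \right)} = 0$
$f{\left(C \right)} = \frac{1}{3 \left(-440 + C\right)}$ ($f{\left(C \right)} = \frac{1}{3 \left(C - 440\right)} = \frac{1}{3 \left(-440 + C\right)}$)
$\sqrt{-4386573 + f{\left(H{\left(23 \right)} \right)}} = \sqrt{-4386573 + \frac{1}{3 \left(-440 + 0\right)}} = \sqrt{-4386573 + \frac{1}{3 \left(-440\right)}} = \sqrt{-4386573 + \frac{1}{3} \left(- \frac{1}{440}\right)} = \sqrt{-4386573 - \frac{1}{1320}} = \sqrt{- \frac{5790276361}{1320}} = \frac{i \sqrt{1910791199130}}{660}$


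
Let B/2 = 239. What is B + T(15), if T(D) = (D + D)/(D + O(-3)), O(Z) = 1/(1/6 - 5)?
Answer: 68644/143 ≈ 480.03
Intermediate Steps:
B = 478 (B = 2*239 = 478)
O(Z) = -6/29 (O(Z) = 1/(1*(1/6) - 5) = 1/(1/6 - 5) = 1/(-29/6) = -6/29)
T(D) = 2*D/(-6/29 + D) (T(D) = (D + D)/(D - 6/29) = (2*D)/(-6/29 + D) = 2*D/(-6/29 + D))
B + T(15) = 478 + 58*15/(-6 + 29*15) = 478 + 58*15/(-6 + 435) = 478 + 58*15/429 = 478 + 58*15*(1/429) = 478 + 290/143 = 68644/143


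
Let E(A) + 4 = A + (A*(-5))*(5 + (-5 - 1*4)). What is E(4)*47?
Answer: 3760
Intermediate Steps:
E(A) = -4 + 21*A (E(A) = -4 + (A + (A*(-5))*(5 + (-5 - 1*4))) = -4 + (A + (-5*A)*(5 + (-5 - 4))) = -4 + (A + (-5*A)*(5 - 9)) = -4 + (A - 5*A*(-4)) = -4 + (A + 20*A) = -4 + 21*A)
E(4)*47 = (-4 + 21*4)*47 = (-4 + 84)*47 = 80*47 = 3760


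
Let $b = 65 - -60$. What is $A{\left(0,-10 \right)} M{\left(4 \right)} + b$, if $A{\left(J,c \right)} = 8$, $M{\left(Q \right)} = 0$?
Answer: $125$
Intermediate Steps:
$b = 125$ ($b = 65 + 60 = 125$)
$A{\left(0,-10 \right)} M{\left(4 \right)} + b = 8 \cdot 0 + 125 = 0 + 125 = 125$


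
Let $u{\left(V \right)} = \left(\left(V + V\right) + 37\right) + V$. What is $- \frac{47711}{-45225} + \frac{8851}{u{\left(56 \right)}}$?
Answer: $\frac{82013446}{1854225} \approx 44.231$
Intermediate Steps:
$u{\left(V \right)} = 37 + 3 V$ ($u{\left(V \right)} = \left(2 V + 37\right) + V = \left(37 + 2 V\right) + V = 37 + 3 V$)
$- \frac{47711}{-45225} + \frac{8851}{u{\left(56 \right)}} = - \frac{47711}{-45225} + \frac{8851}{37 + 3 \cdot 56} = \left(-47711\right) \left(- \frac{1}{45225}\right) + \frac{8851}{37 + 168} = \frac{47711}{45225} + \frac{8851}{205} = \frac{82013446}{1854225}$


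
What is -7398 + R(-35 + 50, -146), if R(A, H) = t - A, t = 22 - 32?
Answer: -7423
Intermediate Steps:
t = -10
R(A, H) = -10 - A
-7398 + R(-35 + 50, -146) = -7398 + (-10 - (-35 + 50)) = -7398 + (-10 - 1*15) = -7398 + (-10 - 15) = -7398 - 25 = -7423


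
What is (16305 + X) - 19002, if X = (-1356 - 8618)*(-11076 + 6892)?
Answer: 41728519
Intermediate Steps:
X = 41731216 (X = -9974*(-4184) = 41731216)
(16305 + X) - 19002 = (16305 + 41731216) - 19002 = 41747521 - 19002 = 41728519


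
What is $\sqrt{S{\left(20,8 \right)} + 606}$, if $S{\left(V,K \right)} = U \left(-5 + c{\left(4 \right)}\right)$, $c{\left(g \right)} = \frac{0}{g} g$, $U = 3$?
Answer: $\sqrt{591} \approx 24.31$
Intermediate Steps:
$c{\left(g \right)} = 0$ ($c{\left(g \right)} = 0 g = 0$)
$S{\left(V,K \right)} = -15$ ($S{\left(V,K \right)} = 3 \left(-5 + 0\right) = 3 \left(-5\right) = -15$)
$\sqrt{S{\left(20,8 \right)} + 606} = \sqrt{-15 + 606} = \sqrt{591}$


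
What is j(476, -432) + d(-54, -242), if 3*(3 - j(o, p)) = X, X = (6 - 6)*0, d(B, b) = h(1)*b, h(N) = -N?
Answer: 245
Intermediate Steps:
d(B, b) = -b (d(B, b) = (-1*1)*b = -b)
X = 0 (X = 0*0 = 0)
j(o, p) = 3 (j(o, p) = 3 - ⅓*0 = 3 + 0 = 3)
j(476, -432) + d(-54, -242) = 3 - 1*(-242) = 3 + 242 = 245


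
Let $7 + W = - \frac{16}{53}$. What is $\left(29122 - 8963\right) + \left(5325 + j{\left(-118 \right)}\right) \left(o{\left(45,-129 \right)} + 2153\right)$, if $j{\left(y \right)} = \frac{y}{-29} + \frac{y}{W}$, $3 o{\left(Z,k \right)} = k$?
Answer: $\frac{126804104227}{11223} \approx 1.1299 \cdot 10^{7}$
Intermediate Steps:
$o{\left(Z,k \right)} = \frac{k}{3}$
$W = - \frac{387}{53}$ ($W = -7 - \frac{16}{53} = - \frac{387}{53} \approx -7.3019$)
$j{\left(y \right)} = - \frac{1924 y}{11223}$ ($j{\left(y \right)} = \frac{y}{-29} + \frac{y}{- \frac{387}{53}} = y \left(- \frac{1}{29}\right) + y \left(- \frac{53}{387}\right) = - \frac{y}{29} - \frac{53 y}{387} = - \frac{1924 y}{11223}$)
$\left(29122 - 8963\right) + \left(5325 + j{\left(-118 \right)}\right) \left(o{\left(45,-129 \right)} + 2153\right) = \left(29122 - 8963\right) + \left(5325 - - \frac{227032}{11223}\right) \left(\frac{1}{3} \left(-129\right) + 2153\right) = 20159 + \left(5325 + \frac{227032}{11223}\right) \left(-43 + 2153\right) = 20159 + \frac{59989507}{11223} \cdot 2110 = 20159 + \frac{126577859770}{11223} = \frac{126804104227}{11223}$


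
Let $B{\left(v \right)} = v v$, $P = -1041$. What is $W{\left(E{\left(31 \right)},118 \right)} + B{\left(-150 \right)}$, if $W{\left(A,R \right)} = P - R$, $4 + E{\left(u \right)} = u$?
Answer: $21341$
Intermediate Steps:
$E{\left(u \right)} = -4 + u$
$B{\left(v \right)} = v^{2}$
$W{\left(A,R \right)} = -1041 - R$
$W{\left(E{\left(31 \right)},118 \right)} + B{\left(-150 \right)} = \left(-1041 - 118\right) + \left(-150\right)^{2} = \left(-1041 - 118\right) + 22500 = -1159 + 22500 = 21341$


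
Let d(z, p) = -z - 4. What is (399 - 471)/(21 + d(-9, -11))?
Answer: -36/13 ≈ -2.7692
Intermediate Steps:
d(z, p) = -4 - z
(399 - 471)/(21 + d(-9, -11)) = (399 - 471)/(21 + (-4 - 1*(-9))) = -72/(21 + (-4 + 9)) = -72/(21 + 5) = -72/26 = -72*1/26 = -36/13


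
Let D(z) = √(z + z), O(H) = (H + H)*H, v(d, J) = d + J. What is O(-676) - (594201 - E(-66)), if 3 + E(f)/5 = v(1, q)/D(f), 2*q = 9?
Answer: 319736 - 5*I*√33/12 ≈ 3.1974e+5 - 2.3936*I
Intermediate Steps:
q = 9/2 (q = (½)*9 = 9/2 ≈ 4.5000)
v(d, J) = J + d
O(H) = 2*H² (O(H) = (2*H)*H = 2*H²)
D(z) = √2*√z (D(z) = √(2*z) = √2*√z)
E(f) = -15 + 55*√2/(4*√f) (E(f) = -15 + 5*((9/2 + 1)/((√2*√f))) = -15 + 5*(11*(√2/(2*√f))/2) = -15 + 5*(11*√2/(4*√f)) = -15 + 55*√2/(4*√f))
O(-676) - (594201 - E(-66)) = 2*(-676)² - (594201 - (-15 + 55*√2/(4*√(-66)))) = 2*456976 - (594201 - (-15 + 55*√2*(-I*√66/66)/4)) = 913952 - (594201 - (-15 - 5*I*√33/12)) = 913952 - (594201 + (15 + 5*I*√33/12)) = 913952 - (594216 + 5*I*√33/12) = 913952 + (-594216 - 5*I*√33/12) = 319736 - 5*I*√33/12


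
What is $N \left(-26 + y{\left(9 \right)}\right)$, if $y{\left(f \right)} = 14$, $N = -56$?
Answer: $672$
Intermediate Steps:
$N \left(-26 + y{\left(9 \right)}\right) = - 56 \left(-26 + 14\right) = \left(-56\right) \left(-12\right) = 672$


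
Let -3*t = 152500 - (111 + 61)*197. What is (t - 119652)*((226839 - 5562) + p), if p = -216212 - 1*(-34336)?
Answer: -18816814372/3 ≈ -6.2723e+9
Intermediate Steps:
p = -181876 (p = -216212 + 34336 = -181876)
t = -118616/3 (t = -(152500 - (111 + 61)*197)/3 = -(152500 - 172*197)/3 = -(152500 - 1*33884)/3 = -(152500 - 33884)/3 = -1/3*118616 = -118616/3 ≈ -39539.)
(t - 119652)*((226839 - 5562) + p) = (-118616/3 - 119652)*((226839 - 5562) - 181876) = -477572*(221277 - 181876)/3 = -477572/3*39401 = -18816814372/3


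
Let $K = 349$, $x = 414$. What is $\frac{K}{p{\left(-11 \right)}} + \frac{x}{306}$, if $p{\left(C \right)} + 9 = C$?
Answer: $- \frac{5473}{340} \approx -16.097$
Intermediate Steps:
$p{\left(C \right)} = -9 + C$
$\frac{K}{p{\left(-11 \right)}} + \frac{x}{306} = \frac{349}{-9 - 11} + \frac{414}{306} = \frac{349}{-20} + 414 \cdot \frac{1}{306} = 349 \left(- \frac{1}{20}\right) + \frac{23}{17} = - \frac{349}{20} + \frac{23}{17} = - \frac{5473}{340}$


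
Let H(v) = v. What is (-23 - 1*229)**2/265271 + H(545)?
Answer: 144636199/265271 ≈ 545.24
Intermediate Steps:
(-23 - 1*229)**2/265271 + H(545) = (-23 - 1*229)**2/265271 + 545 = (-23 - 229)**2*(1/265271) + 545 = (-252)**2*(1/265271) + 545 = 63504*(1/265271) + 545 = 63504/265271 + 545 = 144636199/265271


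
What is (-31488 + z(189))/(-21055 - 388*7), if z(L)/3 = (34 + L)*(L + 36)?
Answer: -119037/23771 ≈ -5.0077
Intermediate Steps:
z(L) = 3*(34 + L)*(36 + L) (z(L) = 3*((34 + L)*(L + 36)) = 3*((34 + L)*(36 + L)) = 3*(34 + L)*(36 + L))
(-31488 + z(189))/(-21055 - 388*7) = (-31488 + (3672 + 3*189² + 210*189))/(-21055 - 388*7) = (-31488 + (3672 + 3*35721 + 39690))/(-21055 - 2716) = (-31488 + (3672 + 107163 + 39690))/(-23771) = (-31488 + 150525)*(-1/23771) = 119037*(-1/23771) = -119037/23771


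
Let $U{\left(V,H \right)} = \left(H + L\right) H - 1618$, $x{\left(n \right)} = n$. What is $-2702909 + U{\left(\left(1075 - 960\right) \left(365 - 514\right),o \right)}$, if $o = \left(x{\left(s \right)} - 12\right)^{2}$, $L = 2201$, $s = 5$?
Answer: $-2594277$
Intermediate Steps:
$o = 49$ ($o = \left(5 - 12\right)^{2} = \left(-7\right)^{2} = 49$)
$U{\left(V,H \right)} = -1618 + H \left(2201 + H\right)$ ($U{\left(V,H \right)} = \left(H + 2201\right) H - 1618 = \left(2201 + H\right) H - 1618 = H \left(2201 + H\right) - 1618 = -1618 + H \left(2201 + H\right)$)
$-2702909 + U{\left(\left(1075 - 960\right) \left(365 - 514\right),o \right)} = -2702909 + \left(-1618 + 49^{2} + 2201 \cdot 49\right) = -2702909 + \left(-1618 + 2401 + 107849\right) = -2702909 + 108632 = -2594277$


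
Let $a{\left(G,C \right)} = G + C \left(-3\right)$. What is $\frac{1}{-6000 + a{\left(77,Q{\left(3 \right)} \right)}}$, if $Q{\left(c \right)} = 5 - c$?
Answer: $- \frac{1}{5929} \approx -0.00016866$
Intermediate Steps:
$a{\left(G,C \right)} = G - 3 C$
$\frac{1}{-6000 + a{\left(77,Q{\left(3 \right)} \right)}} = \frac{1}{-6000 + \left(77 - 3 \left(5 - 3\right)\right)} = \frac{1}{-6000 + \left(77 - 6\right)} = \frac{1}{-6000 + 71} = \frac{1}{-5929} = - \frac{1}{5929}$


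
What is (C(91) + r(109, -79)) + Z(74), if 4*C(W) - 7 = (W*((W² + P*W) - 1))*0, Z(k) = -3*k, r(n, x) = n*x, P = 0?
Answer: -35325/4 ≈ -8831.3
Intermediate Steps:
C(W) = 7/4 (C(W) = 7/4 + ((W*((W² + 0*W) - 1))*0)/4 = 7/4 + ((W*((W² + 0) - 1))*0)/4 = 7/4 + ((W*(W² - 1))*0)/4 = 7/4 + ((W*(-1 + W²))*0)/4 = 7/4 + (¼)*0 = 7/4 + 0 = 7/4)
(C(91) + r(109, -79)) + Z(74) = (7/4 + 109*(-79)) - 3*74 = (7/4 - 8611) - 222 = -34437/4 - 222 = -35325/4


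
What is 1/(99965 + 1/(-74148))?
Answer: 74148/7412204819 ≈ 1.0003e-5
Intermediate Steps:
1/(99965 + 1/(-74148)) = 1/(99965 - 1/74148) = 1/(7412204819/74148) = 74148/7412204819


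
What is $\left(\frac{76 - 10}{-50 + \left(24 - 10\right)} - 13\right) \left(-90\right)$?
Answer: $1335$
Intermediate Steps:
$\left(\frac{76 - 10}{-50 + \left(24 - 10\right)} - 13\right) \left(-90\right) = \left(\frac{66}{-50 + 14} - 13\right) \left(-90\right) = \left(\frac{66}{-36} - 13\right) \left(-90\right) = \left(66 \left(- \frac{1}{36}\right) - 13\right) \left(-90\right) = \left(- \frac{11}{6} - 13\right) \left(-90\right) = \left(- \frac{89}{6}\right) \left(-90\right) = 1335$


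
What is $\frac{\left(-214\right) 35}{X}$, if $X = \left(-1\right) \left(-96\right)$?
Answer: $- \frac{3745}{48} \approx -78.021$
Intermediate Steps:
$X = 96$
$\frac{\left(-214\right) 35}{X} = \frac{\left(-214\right) 35}{96} = \left(-7490\right) \frac{1}{96} = - \frac{3745}{48}$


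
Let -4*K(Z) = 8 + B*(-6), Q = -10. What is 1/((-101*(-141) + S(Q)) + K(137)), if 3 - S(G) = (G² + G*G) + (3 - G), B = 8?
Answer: 1/14041 ≈ 7.1220e-5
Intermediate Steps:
S(G) = G - 2*G² (S(G) = 3 - ((G² + G*G) + (3 - G)) = 3 - ((G² + G²) + (3 - G)) = 3 - (2*G² + (3 - G)) = 3 - (3 - G + 2*G²) = 3 + (-3 + G - 2*G²) = G - 2*G²)
K(Z) = 10 (K(Z) = -(8 + 8*(-6))/4 = -(8 - 48)/4 = -¼*(-40) = 10)
1/((-101*(-141) + S(Q)) + K(137)) = 1/((-101*(-141) - 10*(1 - 2*(-10))) + 10) = 1/((14241 - 10*(1 + 20)) + 10) = 1/((14241 - 10*21) + 10) = 1/((14241 - 210) + 10) = 1/(14031 + 10) = 1/14041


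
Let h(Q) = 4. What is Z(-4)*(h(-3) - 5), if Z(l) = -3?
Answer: 3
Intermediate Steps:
Z(-4)*(h(-3) - 5) = -3*(4 - 5) = -3*(-1) = 3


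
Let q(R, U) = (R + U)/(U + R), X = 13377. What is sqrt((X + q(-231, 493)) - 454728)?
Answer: 5*I*sqrt(17654) ≈ 664.34*I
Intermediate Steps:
q(R, U) = 1 (q(R, U) = (R + U)/(R + U) = 1)
sqrt((X + q(-231, 493)) - 454728) = sqrt((13377 + 1) - 454728) = sqrt(13378 - 454728) = sqrt(-441350) = 5*I*sqrt(17654)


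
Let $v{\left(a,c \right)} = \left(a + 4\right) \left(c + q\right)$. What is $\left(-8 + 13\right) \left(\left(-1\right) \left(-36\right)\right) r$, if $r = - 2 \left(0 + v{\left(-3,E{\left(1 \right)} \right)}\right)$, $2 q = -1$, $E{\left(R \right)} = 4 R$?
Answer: $-1260$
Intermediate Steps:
$q = - \frac{1}{2}$ ($q = \frac{1}{2} \left(-1\right) = - \frac{1}{2} \approx -0.5$)
$v{\left(a,c \right)} = \left(4 + a\right) \left(- \frac{1}{2} + c\right)$ ($v{\left(a,c \right)} = \left(a + 4\right) \left(c - \frac{1}{2}\right) = \left(4 + a\right) \left(- \frac{1}{2} + c\right)$)
$r = -7$ ($r = - 2 \left(0 - \left(\frac{1}{2} - 4 \cdot 1\right)\right) = - 2 \left(0 + \left(-2 + 4 \cdot 4 + \frac{3}{2} - 12\right)\right) = - 2 \left(0 + \left(-2 + 16 + \frac{3}{2} - 12\right)\right) = - 2 \left(0 + \frac{7}{2}\right) = \left(-2\right) \frac{7}{2} = -7$)
$\left(-8 + 13\right) \left(\left(-1\right) \left(-36\right)\right) r = \left(-8 + 13\right) \left(\left(-1\right) \left(-36\right)\right) \left(-7\right) = 5 \cdot 36 \left(-7\right) = 180 \left(-7\right) = -1260$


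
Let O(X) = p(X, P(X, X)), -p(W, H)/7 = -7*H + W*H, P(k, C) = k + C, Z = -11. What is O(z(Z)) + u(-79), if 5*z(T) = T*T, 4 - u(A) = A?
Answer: -143609/25 ≈ -5744.4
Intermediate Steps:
u(A) = 4 - A
P(k, C) = C + k
p(W, H) = 49*H - 7*H*W (p(W, H) = -7*(-7*H + W*H) = -7*(-7*H + H*W) = 49*H - 7*H*W)
z(T) = T²/5 (z(T) = (T*T)/5 = T²/5)
O(X) = 14*X*(7 - X) (O(X) = 7*(X + X)*(7 - X) = 7*(2*X)*(7 - X) = 14*X*(7 - X))
O(z(Z)) + u(-79) = 14*((⅕)*(-11)²)*(7 - (-11)²/5) + (4 - 1*(-79)) = 14*((⅕)*121)*(7 - 121/5) + (4 + 79) = 14*(121/5)*(7 - 1*121/5) + 83 = 14*(121/5)*(7 - 121/5) + 83 = 14*(121/5)*(-86/5) + 83 = -145684/25 + 83 = -143609/25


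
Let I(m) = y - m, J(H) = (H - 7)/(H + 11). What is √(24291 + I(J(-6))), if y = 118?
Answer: 3*√67810/5 ≈ 156.24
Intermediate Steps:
J(H) = (-7 + H)/(11 + H)
I(m) = 118 - m
√(24291 + I(J(-6))) = √(24291 + (118 - (-7 - 6)/(11 - 6))) = √(24291 + (118 - (-13)/5)) = √(24291 + (118 - 1*(-13/5))) = √(24291 + (118 + 13/5)) = √(24291 + 603/5) = √(122058/5) = 3*√67810/5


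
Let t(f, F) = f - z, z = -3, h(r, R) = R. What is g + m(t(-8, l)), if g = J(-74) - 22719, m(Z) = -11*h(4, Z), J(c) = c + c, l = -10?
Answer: -22812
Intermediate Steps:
J(c) = 2*c
t(f, F) = 3 + f (t(f, F) = f - 1*(-3) = f + 3 = 3 + f)
m(Z) = -11*Z
g = -22867 (g = 2*(-74) - 22719 = -148 - 22719 = -22867)
g + m(t(-8, l)) = -22867 - 11*(3 - 8) = -22867 - 11*(-5) = -22867 + 55 = -22812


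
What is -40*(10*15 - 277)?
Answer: 5080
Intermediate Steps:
-40*(10*15 - 277) = -40*(150 - 277) = -40*(-127) = 5080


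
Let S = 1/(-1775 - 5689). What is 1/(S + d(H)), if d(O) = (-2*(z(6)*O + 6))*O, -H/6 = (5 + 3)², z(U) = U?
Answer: -7464/13172944897 ≈ -5.6662e-7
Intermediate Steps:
S = -1/7464 (S = 1/(-7464) = -1/7464 ≈ -0.00013398)
H = -384 (H = -6*(5 + 3)² = -6*8² = -6*64 = -384)
d(O) = O*(-12 - 12*O) (d(O) = (-2*(6*O + 6))*O = (-2*(6 + 6*O))*O = (-12 - 12*O)*O = O*(-12 - 12*O))
1/(S + d(H)) = 1/(-1/7464 - 12*(-384)*(1 - 384)) = 1/(-1/7464 - 12*(-384)*(-383)) = 1/(-1/7464 - 1764864) = 1/(-13172944897/7464) = -7464/13172944897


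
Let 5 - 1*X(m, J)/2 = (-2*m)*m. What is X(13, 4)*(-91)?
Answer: -62426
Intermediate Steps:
X(m, J) = 10 + 4*m**2 (X(m, J) = 10 - 2*(-2*m)*m = 10 - (-4)*m**2 = 10 + 4*m**2)
X(13, 4)*(-91) = (10 + 4*13**2)*(-91) = (10 + 4*169)*(-91) = (10 + 676)*(-91) = 686*(-91) = -62426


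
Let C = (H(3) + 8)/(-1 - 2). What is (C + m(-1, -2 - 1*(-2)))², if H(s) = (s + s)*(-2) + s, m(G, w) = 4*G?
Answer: 121/9 ≈ 13.444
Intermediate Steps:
H(s) = -3*s (H(s) = (2*s)*(-2) + s = -4*s + s = -3*s)
C = ⅓ (C = (-3*3 + 8)/(-1 - 2) = (-9 + 8)/(-3) = -1*(-⅓) = ⅓ ≈ 0.33333)
(C + m(-1, -2 - 1*(-2)))² = (⅓ + 4*(-1))² = (⅓ - 4)² = (-11/3)² = 121/9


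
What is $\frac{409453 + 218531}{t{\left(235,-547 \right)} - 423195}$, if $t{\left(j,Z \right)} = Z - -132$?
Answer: $- \frac{313992}{211805} \approx -1.4825$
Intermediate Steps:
$t{\left(j,Z \right)} = 132 + Z$ ($t{\left(j,Z \right)} = Z + 132 = 132 + Z$)
$\frac{409453 + 218531}{t{\left(235,-547 \right)} - 423195} = \frac{409453 + 218531}{\left(132 - 547\right) - 423195} = \frac{627984}{-415 - 423195} = \frac{627984}{-423610} = 627984 \left(- \frac{1}{423610}\right) = - \frac{313992}{211805}$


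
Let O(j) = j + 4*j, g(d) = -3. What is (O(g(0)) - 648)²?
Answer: 439569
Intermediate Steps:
O(j) = 5*j
(O(g(0)) - 648)² = (5*(-3) - 648)² = (-15 - 648)² = (-663)² = 439569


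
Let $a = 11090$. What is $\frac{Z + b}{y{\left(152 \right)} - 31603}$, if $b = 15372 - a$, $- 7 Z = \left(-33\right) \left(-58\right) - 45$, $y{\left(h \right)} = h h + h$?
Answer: $- \frac{4015}{8347} \approx -0.48101$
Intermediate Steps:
$y{\left(h \right)} = h + h^{2}$ ($y{\left(h \right)} = h^{2} + h = h + h^{2}$)
$Z = -267$ ($Z = - \frac{\left(-33\right) \left(-58\right) - 45}{7} = - \frac{1914 - 45}{7} = \left(- \frac{1}{7}\right) 1869 = -267$)
$b = 4282$ ($b = 15372 - 11090 = 4282$)
$\frac{Z + b}{y{\left(152 \right)} - 31603} = \frac{-267 + 4282}{152 \left(1 + 152\right) - 31603} = \frac{4015}{152 \cdot 153 - 31603} = \frac{4015}{23256 - 31603} = \frac{4015}{-8347} = 4015 \left(- \frac{1}{8347}\right) = - \frac{4015}{8347}$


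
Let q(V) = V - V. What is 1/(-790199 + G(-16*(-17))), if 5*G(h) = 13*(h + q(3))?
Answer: -5/3947459 ≈ -1.2666e-6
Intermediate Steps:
q(V) = 0
G(h) = 13*h/5 (G(h) = (13*(h + 0))/5 = (13*h)/5 = 13*h/5)
1/(-790199 + G(-16*(-17))) = 1/(-790199 + 13*(-16*(-17))/5) = 1/(-790199 + (13/5)*272) = 1/(-790199 + 3536/5) = 1/(-3947459/5) = -5/3947459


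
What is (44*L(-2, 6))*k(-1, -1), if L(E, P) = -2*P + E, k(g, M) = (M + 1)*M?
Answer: 0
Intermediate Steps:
k(g, M) = M*(1 + M) (k(g, M) = (1 + M)*M = M*(1 + M))
L(E, P) = E - 2*P
(44*L(-2, 6))*k(-1, -1) = (44*(-2 - 2*6))*(-(1 - 1)) = (44*(-2 - 12))*(-1*0) = (44*(-14))*0 = -616*0 = 0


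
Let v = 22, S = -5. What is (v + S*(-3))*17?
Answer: 629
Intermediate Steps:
(v + S*(-3))*17 = (22 - 5*(-3))*17 = (22 + 15)*17 = 37*17 = 629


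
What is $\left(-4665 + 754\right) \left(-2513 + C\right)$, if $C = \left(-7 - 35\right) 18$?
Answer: $12785059$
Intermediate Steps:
$C = -756$ ($C = \left(-42\right) 18 = -756$)
$\left(-4665 + 754\right) \left(-2513 + C\right) = \left(-4665 + 754\right) \left(-2513 - 756\right) = \left(-3911\right) \left(-3269\right) = 12785059$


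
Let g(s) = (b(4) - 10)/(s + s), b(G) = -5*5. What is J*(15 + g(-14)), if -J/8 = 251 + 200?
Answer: -58630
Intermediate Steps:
b(G) = -25
g(s) = -35/(2*s) (g(s) = (-25 - 10)/(s + s) = -35*1/(2*s) = -35/(2*s))
J = -3608 (J = -8*(251 + 200) = -8*451 = -3608)
J*(15 + g(-14)) = -3608*(15 - 35/2/(-14)) = -3608*(15 - 35/2*(-1/14)) = -3608*(15 + 5/4) = -3608*65/4 = -58630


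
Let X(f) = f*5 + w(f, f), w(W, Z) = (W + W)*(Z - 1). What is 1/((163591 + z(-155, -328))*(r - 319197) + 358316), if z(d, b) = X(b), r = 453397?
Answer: 1/50697763316 ≈ 1.9725e-11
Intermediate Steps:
w(W, Z) = 2*W*(-1 + Z) (w(W, Z) = (2*W)*(-1 + Z) = 2*W*(-1 + Z))
X(f) = 5*f + 2*f*(-1 + f) (X(f) = f*5 + 2*f*(-1 + f) = 5*f + 2*f*(-1 + f))
z(d, b) = b*(3 + 2*b)
1/((163591 + z(-155, -328))*(r - 319197) + 358316) = 1/((163591 - 328*(3 + 2*(-328)))*(453397 - 319197) + 358316) = 1/((163591 - 328*(3 - 656))*134200 + 358316) = 1/((163591 - 328*(-653))*134200 + 358316) = 1/((163591 + 214184)*134200 + 358316) = 1/(377775*134200 + 358316) = 1/(50697405000 + 358316) = 1/50697763316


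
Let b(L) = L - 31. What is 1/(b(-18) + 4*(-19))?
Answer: -1/125 ≈ -0.0080000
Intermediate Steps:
b(L) = -31 + L
1/(b(-18) + 4*(-19)) = 1/((-31 - 18) + 4*(-19)) = 1/(-49 - 76) = 1/(-125) = -1/125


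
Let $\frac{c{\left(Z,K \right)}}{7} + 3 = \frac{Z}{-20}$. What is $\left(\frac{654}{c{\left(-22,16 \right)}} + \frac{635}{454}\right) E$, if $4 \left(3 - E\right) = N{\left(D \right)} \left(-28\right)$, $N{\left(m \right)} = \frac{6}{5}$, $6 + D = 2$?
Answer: $- \frac{1730823}{3178} \approx -544.63$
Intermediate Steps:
$D = -4$ ($D = -6 + 2 = -4$)
$c{\left(Z,K \right)} = -21 - \frac{7 Z}{20}$ ($c{\left(Z,K \right)} = -21 + 7 \frac{Z}{-20} = -21 + 7 Z \left(- \frac{1}{20}\right) = -21 + 7 \left(- \frac{Z}{20}\right) = -21 - \frac{7 Z}{20}$)
$N{\left(m \right)} = \frac{6}{5}$ ($N{\left(m \right)} = 6 \cdot \frac{1}{5} = \frac{6}{5}$)
$E = \frac{57}{5}$ ($E = 3 - \frac{\frac{6}{5} \left(-28\right)}{4} = 3 - - \frac{42}{5} = 3 + \frac{42}{5} = \frac{57}{5} \approx 11.4$)
$\left(\frac{654}{c{\left(-22,16 \right)}} + \frac{635}{454}\right) E = \left(\frac{654}{-21 - - \frac{77}{10}} + \frac{635}{454}\right) \frac{57}{5} = \left(\frac{654}{-21 + \frac{77}{10}} + 635 \cdot \frac{1}{454}\right) \frac{57}{5} = \left(\frac{654}{- \frac{133}{10}} + \frac{635}{454}\right) \frac{57}{5} = \left(654 \left(- \frac{10}{133}\right) + \frac{635}{454}\right) \frac{57}{5} = \left(- \frac{6540}{133} + \frac{635}{454}\right) \frac{57}{5} = \left(- \frac{2884705}{60382}\right) \frac{57}{5} = - \frac{1730823}{3178}$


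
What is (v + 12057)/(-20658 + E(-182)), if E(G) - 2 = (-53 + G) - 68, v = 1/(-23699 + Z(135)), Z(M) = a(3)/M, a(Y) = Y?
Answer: -12858235833/22351809386 ≈ -0.57527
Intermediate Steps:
Z(M) = 3/M
v = -45/1066454 (v = 1/(-23699 + 3/135) = 1/(-23699 + 3*(1/135)) = 1/(-23699 + 1/45) = 1/(-1066454/45) = -45/1066454 ≈ -4.2196e-5)
E(G) = -119 + G (E(G) = 2 + ((-53 + G) - 68) = 2 + (-121 + G) = -119 + G)
(v + 12057)/(-20658 + E(-182)) = (-45/1066454 + 12057)/(-20658 + (-119 - 182)) = 12858235833/(1066454*(-20658 - 301)) = (12858235833/1066454)/(-20959) = (12858235833/1066454)*(-1/20959) = -12858235833/22351809386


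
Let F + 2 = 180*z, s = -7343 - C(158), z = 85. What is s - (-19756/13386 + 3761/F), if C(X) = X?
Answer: -767897803243/102389514 ≈ -7499.8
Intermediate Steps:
s = -7501 (s = -7343 - 1*158 = -7343 - 158 = -7501)
F = 15298 (F = -2 + 180*85 = -2 + 15300 = 15298)
s - (-19756/13386 + 3761/F) = -7501 - (-19756/13386 + 3761/15298) = -7501 - (-19756*1/13386 + 3761*(1/15298)) = -7501 - (-9878/6693 + 3761/15298) = -7501 - 1*(-125941271/102389514) = -7501 + 125941271/102389514 = -767897803243/102389514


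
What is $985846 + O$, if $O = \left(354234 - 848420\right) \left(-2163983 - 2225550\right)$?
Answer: $2169246740984$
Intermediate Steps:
$O = 2169245755138$ ($O = \left(-494186\right) \left(-4389533\right) = 2169245755138$)
$985846 + O = 985846 + 2169245755138 = 2169246740984$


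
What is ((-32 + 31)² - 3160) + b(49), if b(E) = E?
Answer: -3110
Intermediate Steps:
((-32 + 31)² - 3160) + b(49) = ((-32 + 31)² - 3160) + 49 = ((-1)² - 3160) + 49 = (1 - 3160) + 49 = -3159 + 49 = -3110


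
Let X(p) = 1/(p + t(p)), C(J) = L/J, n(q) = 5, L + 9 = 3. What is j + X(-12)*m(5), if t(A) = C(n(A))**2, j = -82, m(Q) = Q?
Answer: -21773/264 ≈ -82.474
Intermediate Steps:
L = -6 (L = -9 + 3 = -6)
C(J) = -6/J
t(A) = 36/25 (t(A) = (-6/5)**2 = 36/25)
X(p) = 1/(36/25 + p) (X(p) = 1/(p + 36/25) = 1/(36/25 + p))
j + X(-12)*m(5) = -82 + (25/(36 + 25*(-12)))*5 = -82 + (25/(36 - 300))*5 = -82 + (25/(-264))*5 = -82 + (25*(-1/264))*5 = -82 - 25/264*5 = -82 - 125/264 = -21773/264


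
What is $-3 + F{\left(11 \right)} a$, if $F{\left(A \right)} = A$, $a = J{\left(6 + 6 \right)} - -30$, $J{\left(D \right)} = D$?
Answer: $459$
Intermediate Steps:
$a = 42$ ($a = \left(6 + 6\right) - -30 = 12 + 30 = 42$)
$-3 + F{\left(11 \right)} a = -3 + 11 \cdot 42 = -3 + 462 = 459$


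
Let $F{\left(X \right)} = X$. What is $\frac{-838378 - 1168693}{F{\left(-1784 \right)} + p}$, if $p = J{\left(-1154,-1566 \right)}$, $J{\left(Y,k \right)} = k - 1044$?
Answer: $\frac{2007071}{4394} \approx 456.78$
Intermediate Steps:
$J{\left(Y,k \right)} = -1044 + k$ ($J{\left(Y,k \right)} = k - 1044 = -1044 + k$)
$p = -2610$ ($p = -1044 - 1566 = -2610$)
$\frac{-838378 - 1168693}{F{\left(-1784 \right)} + p} = \frac{-838378 - 1168693}{-1784 - 2610} = - \frac{2007071}{-4394} = \left(-2007071\right) \left(- \frac{1}{4394}\right) = \frac{2007071}{4394}$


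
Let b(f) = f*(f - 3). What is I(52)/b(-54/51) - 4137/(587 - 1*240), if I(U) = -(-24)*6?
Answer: 516811/23943 ≈ 21.585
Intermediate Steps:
I(U) = 144 (I(U) = -6*(-24) = 144)
b(f) = f*(-3 + f)
I(52)/b(-54/51) - 4137/(587 - 1*240) = 144/(((-54/51)*(-3 - 54/51))) - 4137/(587 - 1*240) = 144/(((-54*1/51)*(-3 - 54*1/51))) - 4137/(587 - 240) = 144/((-18*(-3 - 18/17)/17)) - 4137/347 = 144/((-18/17*(-69/17))) - 4137*1/347 = 144/(1242/289) - 4137/347 = 144*(289/1242) - 4137/347 = 2312/69 - 4137/347 = 516811/23943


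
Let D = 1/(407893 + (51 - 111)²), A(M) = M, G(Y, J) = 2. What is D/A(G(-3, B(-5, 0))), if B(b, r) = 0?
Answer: 1/822986 ≈ 1.2151e-6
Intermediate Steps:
D = 1/411493 (D = 1/(407893 + (-60)²) = 1/(407893 + 3600) = 1/411493 ≈ 2.4302e-6)
D/A(G(-3, B(-5, 0))) = (1/411493)/2 = (1/411493)*(½) = 1/822986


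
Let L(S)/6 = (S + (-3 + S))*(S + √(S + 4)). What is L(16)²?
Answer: 8356176 + 1937664*√5 ≈ 1.2689e+7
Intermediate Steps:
L(S) = 6*(-3 + 2*S)*(S + √(4 + S)) (L(S) = 6*((S + (-3 + S))*(S + √(S + 4))) = 6*((-3 + 2*S)*(S + √(4 + S))) = 6*(-3 + 2*S)*(S + √(4 + S)))
L(16)² = (-18*16 - 18*√(4 + 16) + 12*16² + 12*16*√(4 + 16))² = (-288 - 36*√5 + 12*256 + 12*16*√20)² = (-288 - 36*√5 + 3072 + 12*16*(2*√5))² = (-288 - 36*√5 + 3072 + 384*√5)² = (2784 + 348*√5)²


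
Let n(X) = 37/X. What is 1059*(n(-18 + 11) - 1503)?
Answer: -11180922/7 ≈ -1.5973e+6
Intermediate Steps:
1059*(n(-18 + 11) - 1503) = 1059*(37/(-18 + 11) - 1503) = 1059*(37/(-7) - 1503) = 1059*(37*(-⅐) - 1503) = 1059*(-37/7 - 1503) = 1059*(-10558/7) = -11180922/7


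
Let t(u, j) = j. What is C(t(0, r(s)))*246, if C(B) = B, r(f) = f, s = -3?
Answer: -738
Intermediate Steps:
C(t(0, r(s)))*246 = -3*246 = -738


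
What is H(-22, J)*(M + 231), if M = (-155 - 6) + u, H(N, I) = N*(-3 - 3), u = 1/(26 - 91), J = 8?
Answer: 600468/65 ≈ 9238.0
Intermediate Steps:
u = -1/65 (u = 1/(-65) = -1/65 ≈ -0.015385)
H(N, I) = -6*N (H(N, I) = N*(-6) = -6*N)
M = -10466/65 (M = (-155 - 6) - 1/65 = -161 - 1/65 = -10466/65 ≈ -161.02)
H(-22, J)*(M + 231) = (-6*(-22))*(-10466/65 + 231) = 132*(4549/65) = 600468/65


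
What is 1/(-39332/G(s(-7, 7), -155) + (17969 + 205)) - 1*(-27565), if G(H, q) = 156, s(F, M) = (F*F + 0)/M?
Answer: 19266639484/698953 ≈ 27565.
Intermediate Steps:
s(F, M) = F²/M (s(F, M) = (F² + 0)/M = F²/M)
1/(-39332/G(s(-7, 7), -155) + (17969 + 205)) - 1*(-27565) = 1/(-39332/156 + (17969 + 205)) - 1*(-27565) = 1/(-39332*1/156 + 18174) + 27565 = 1/(-9833/39 + 18174) + 27565 = 1/(698953/39) + 27565 = 39/698953 + 27565 = 19266639484/698953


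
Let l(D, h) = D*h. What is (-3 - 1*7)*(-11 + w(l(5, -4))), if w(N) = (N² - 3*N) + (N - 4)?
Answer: -4250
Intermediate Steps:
w(N) = -4 + N² - 2*N (w(N) = (N² - 3*N) + (-4 + N) = -4 + N² - 2*N)
(-3 - 1*7)*(-11 + w(l(5, -4))) = (-3 - 1*7)*(-11 + (-4 + (5*(-4))² - 10*(-4))) = (-3 - 7)*(-11 + (-4 + (-20)² - 2*(-20))) = -10*(-11 + (-4 + 400 + 40)) = -10*(-11 + 436) = -10*425 = -4250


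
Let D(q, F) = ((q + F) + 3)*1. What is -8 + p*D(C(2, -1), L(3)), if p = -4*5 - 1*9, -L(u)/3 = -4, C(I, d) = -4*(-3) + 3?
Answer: -878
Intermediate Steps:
C(I, d) = 15 (C(I, d) = 12 + 3 = 15)
L(u) = 12 (L(u) = -3*(-4) = 12)
p = -29 (p = -20 - 9 = -29)
D(q, F) = 3 + F + q (D(q, F) = ((F + q) + 3)*1 = (3 + F + q)*1 = 3 + F + q)
-8 + p*D(C(2, -1), L(3)) = -8 - 29*(3 + 12 + 15) = -8 - 29*30 = -8 - 870 = -878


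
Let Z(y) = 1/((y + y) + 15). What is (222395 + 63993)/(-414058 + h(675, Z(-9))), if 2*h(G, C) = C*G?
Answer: -572776/828341 ≈ -0.69147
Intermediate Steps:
Z(y) = 1/(15 + 2*y) (Z(y) = 1/(2*y + 15) = 1/(15 + 2*y))
h(G, C) = C*G/2 (h(G, C) = (C*G)/2 = C*G/2)
(222395 + 63993)/(-414058 + h(675, Z(-9))) = (222395 + 63993)/(-414058 + (½)*675/(15 + 2*(-9))) = 286388/(-414058 + (½)*675/(15 - 18)) = 286388/(-414058 + (½)*675/(-3)) = 286388/(-414058 + (½)*(-⅓)*675) = 286388/(-414058 - 225/2) = 286388/(-828341/2) = 286388*(-2/828341) = -572776/828341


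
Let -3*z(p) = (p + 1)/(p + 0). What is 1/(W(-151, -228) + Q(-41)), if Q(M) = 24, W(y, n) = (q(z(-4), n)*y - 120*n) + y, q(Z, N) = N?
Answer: 1/61661 ≈ 1.6218e-5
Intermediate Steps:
z(p) = -(1 + p)/(3*p) (z(p) = -(p + 1)/(3*(p + 0)) = -(1 + p)/(3*p))
W(y, n) = y - 120*n + n*y (W(y, n) = (n*y - 120*n) + y = (-120*n + n*y) + y = y - 120*n + n*y)
1/(W(-151, -228) + Q(-41)) = 1/((-151 - 120*(-228) - 228*(-151)) + 24) = 1/((-151 + 27360 + 34428) + 24) = 1/(61637 + 24) = 1/61661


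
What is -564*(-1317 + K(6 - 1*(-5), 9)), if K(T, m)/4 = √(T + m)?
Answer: 742788 - 4512*√5 ≈ 7.3270e+5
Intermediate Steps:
K(T, m) = 4*√(T + m)
-564*(-1317 + K(6 - 1*(-5), 9)) = -564*(-1317 + 4*√((6 - 1*(-5)) + 9)) = -564*(-1317 + 4*√((6 + 5) + 9)) = -564*(-1317 + 4*√(11 + 9)) = -564*(-1317 + 4*√20) = -564*(-1317 + 4*(2*√5)) = -564*(-1317 + 8*√5) = 742788 - 4512*√5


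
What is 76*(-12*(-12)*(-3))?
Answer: -32832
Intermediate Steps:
76*(-12*(-12)*(-3)) = 76*(144*(-3)) = 76*(-432) = -32832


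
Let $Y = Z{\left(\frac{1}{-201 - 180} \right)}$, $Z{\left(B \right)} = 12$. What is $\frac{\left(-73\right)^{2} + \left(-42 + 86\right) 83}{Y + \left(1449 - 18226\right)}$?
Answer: $- \frac{1283}{2395} \approx -0.5357$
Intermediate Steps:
$Y = 12$
$\frac{\left(-73\right)^{2} + \left(-42 + 86\right) 83}{Y + \left(1449 - 18226\right)} = \frac{\left(-73\right)^{2} + \left(-42 + 86\right) 83}{12 + \left(1449 - 18226\right)} = \frac{5329 + 44 \cdot 83}{12 + \left(1449 - 18226\right)} = \frac{5329 + 3652}{12 - 16777} = \frac{8981}{-16765} = 8981 \left(- \frac{1}{16765}\right) = - \frac{1283}{2395}$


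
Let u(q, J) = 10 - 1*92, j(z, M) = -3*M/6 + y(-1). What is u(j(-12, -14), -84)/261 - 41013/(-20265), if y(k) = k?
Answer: 430603/251865 ≈ 1.7097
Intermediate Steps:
j(z, M) = -1 - M/2 (j(z, M) = -3*M/6 - 1 = -M/2 - 1 = -1 - M/2)
u(q, J) = -82 (u(q, J) = 10 - 92 = -82)
u(j(-12, -14), -84)/261 - 41013/(-20265) = -82/261 - 41013/(-20265) = -82*1/261 - 41013*(-1/20265) = -82/261 + 1953/965 = 430603/251865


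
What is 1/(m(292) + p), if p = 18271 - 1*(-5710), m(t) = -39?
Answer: 1/23942 ≈ 4.1768e-5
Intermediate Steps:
p = 23981 (p = 18271 + 5710 = 23981)
1/(m(292) + p) = 1/(-39 + 23981) = 1/23942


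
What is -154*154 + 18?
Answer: -23698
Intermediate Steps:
-154*154 + 18 = -23716 + 18 = -23698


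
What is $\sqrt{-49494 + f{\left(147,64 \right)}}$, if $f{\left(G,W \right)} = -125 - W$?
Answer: $i \sqrt{49683} \approx 222.9 i$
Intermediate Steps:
$\sqrt{-49494 + f{\left(147,64 \right)}} = \sqrt{-49494 - 189} = \sqrt{-49683} = i \sqrt{49683}$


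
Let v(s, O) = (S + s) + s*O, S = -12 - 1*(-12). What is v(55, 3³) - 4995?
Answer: -3455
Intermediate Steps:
S = 0 (S = -12 + 12 = 0)
v(s, O) = s + O*s (v(s, O) = (0 + s) + s*O = s + O*s)
v(55, 3³) - 4995 = 55*(1 + 3³) - 4995 = 55*(1 + 27) - 4995 = 55*28 - 4995 = 1540 - 4995 = -3455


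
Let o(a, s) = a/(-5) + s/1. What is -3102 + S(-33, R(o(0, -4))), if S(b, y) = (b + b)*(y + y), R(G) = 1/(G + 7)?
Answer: -3146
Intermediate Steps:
o(a, s) = s - a/5 (o(a, s) = a*(-⅕) + s*1 = -a/5 + s = s - a/5)
R(G) = 1/(7 + G)
S(b, y) = 4*b*y (S(b, y) = (2*b)*(2*y) = 4*b*y)
-3102 + S(-33, R(o(0, -4))) = -3102 + 4*(-33)/(7 + (-4 - ⅕*0)) = -3102 + 4*(-33)/(7 + (-4 + 0)) = -3102 + 4*(-33)/(7 - 4) = -3102 + 4*(-33)/3 = -3102 + 4*(-33)*(⅓) = -3102 - 44 = -3146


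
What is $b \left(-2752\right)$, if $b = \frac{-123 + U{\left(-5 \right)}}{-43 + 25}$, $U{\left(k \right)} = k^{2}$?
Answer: $- \frac{134848}{9} \approx -14983.0$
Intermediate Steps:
$b = \frac{49}{9}$ ($b = \frac{-123 + \left(-5\right)^{2}}{-43 + 25} = \frac{-123 + 25}{-18} = \left(-98\right) \left(- \frac{1}{18}\right) = \frac{49}{9} \approx 5.4444$)
$b \left(-2752\right) = \frac{49}{9} \left(-2752\right) = - \frac{134848}{9}$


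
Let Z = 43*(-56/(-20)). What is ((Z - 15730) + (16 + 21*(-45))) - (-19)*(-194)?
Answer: -101123/5 ≈ -20225.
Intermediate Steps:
Z = 602/5 (Z = 43*(-56*(-1/20)) = 43*(14/5) = 602/5 ≈ 120.40)
((Z - 15730) + (16 + 21*(-45))) - (-19)*(-194) = ((602/5 - 15730) + (16 + 21*(-45))) - (-19)*(-194) = (-78048/5 + (16 - 945)) - 1*3686 = (-78048/5 - 929) - 3686 = -82693/5 - 3686 = -101123/5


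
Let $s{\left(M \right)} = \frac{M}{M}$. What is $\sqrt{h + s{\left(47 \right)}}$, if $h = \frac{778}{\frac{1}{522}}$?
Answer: $\sqrt{406117} \approx 637.27$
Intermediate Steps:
$s{\left(M \right)} = 1$
$h = 406116$ ($h = 778 \frac{1}{\frac{1}{522}} = 778 \cdot 522 = 406116$)
$\sqrt{h + s{\left(47 \right)}} = \sqrt{406116 + 1} = \sqrt{406117}$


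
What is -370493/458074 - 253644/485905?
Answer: -296212122821/222580446970 ≈ -1.3308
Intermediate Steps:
-370493/458074 - 253644/485905 = -296212122821/222580446970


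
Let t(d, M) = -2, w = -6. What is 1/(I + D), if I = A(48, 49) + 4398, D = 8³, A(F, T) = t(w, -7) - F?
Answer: 1/4860 ≈ 0.00020576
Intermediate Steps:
A(F, T) = -2 - F
D = 512
I = 4348 (I = (-2 - 1*48) + 4398 = (-2 - 48) + 4398 = -50 + 4398 = 4348)
1/(I + D) = 1/(4348 + 512) = 1/4860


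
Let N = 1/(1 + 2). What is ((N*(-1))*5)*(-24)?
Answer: 40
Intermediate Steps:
N = ⅓ (N = 1/3 = ⅓ ≈ 0.33333)
((N*(-1))*5)*(-24) = (((⅓)*(-1))*5)*(-24) = -⅓*5*(-24) = -5/3*(-24) = 40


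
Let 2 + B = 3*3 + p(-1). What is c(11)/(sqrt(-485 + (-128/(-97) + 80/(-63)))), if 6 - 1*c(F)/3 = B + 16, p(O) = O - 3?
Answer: 117*I*sqrt(2012237549)/2963531 ≈ 1.771*I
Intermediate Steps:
p(O) = -3 + O
B = 3 (B = -2 + (3*3 + (-3 - 1)) = -2 + (9 - 4) = -2 + 5 = 3)
c(F) = -39 (c(F) = 18 - 3*(3 + 16) = 18 - 3*19 = 18 - 57 = -39)
c(11)/(sqrt(-485 + (-128/(-97) + 80/(-63)))) = -39/sqrt(-485 + (-128/(-97) + 80/(-63))) = -39/sqrt(-485 + (-128*(-1/97) + 80*(-1/63))) = -39/sqrt(-485 + (128/97 - 80/63)) = -39/sqrt(-485 + 304/6111) = -39*(-3*I*sqrt(2012237549)/2963531) = -(-117)*I*sqrt(2012237549)/2963531 = 117*I*sqrt(2012237549)/2963531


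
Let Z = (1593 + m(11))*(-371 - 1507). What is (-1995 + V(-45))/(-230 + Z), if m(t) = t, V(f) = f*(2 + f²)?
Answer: 3585/115867 ≈ 0.030941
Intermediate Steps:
Z = -3012312 (Z = (1593 + 11)*(-371 - 1507) = 1604*(-1878) = -3012312)
(-1995 + V(-45))/(-230 + Z) = (-1995 - 45*(2 + (-45)²))/(-230 - 3012312) = (-1995 - 45*(2 + 2025))/(-3012542) = (-1995 - 45*2027)*(-1/3012542) = (-1995 - 91215)*(-1/3012542) = -93210*(-1/3012542) = 3585/115867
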